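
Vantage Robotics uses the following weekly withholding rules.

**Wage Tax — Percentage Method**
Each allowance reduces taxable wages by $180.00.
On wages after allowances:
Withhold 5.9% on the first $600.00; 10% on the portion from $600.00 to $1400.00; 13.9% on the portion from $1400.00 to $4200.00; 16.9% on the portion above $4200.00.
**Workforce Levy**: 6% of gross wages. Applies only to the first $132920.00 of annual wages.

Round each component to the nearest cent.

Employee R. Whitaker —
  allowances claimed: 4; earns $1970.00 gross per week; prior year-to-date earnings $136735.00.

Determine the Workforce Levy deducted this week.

$0.00

Workforce Levy: YTD $136735.00 ≥ cap $132920.00 → $0.00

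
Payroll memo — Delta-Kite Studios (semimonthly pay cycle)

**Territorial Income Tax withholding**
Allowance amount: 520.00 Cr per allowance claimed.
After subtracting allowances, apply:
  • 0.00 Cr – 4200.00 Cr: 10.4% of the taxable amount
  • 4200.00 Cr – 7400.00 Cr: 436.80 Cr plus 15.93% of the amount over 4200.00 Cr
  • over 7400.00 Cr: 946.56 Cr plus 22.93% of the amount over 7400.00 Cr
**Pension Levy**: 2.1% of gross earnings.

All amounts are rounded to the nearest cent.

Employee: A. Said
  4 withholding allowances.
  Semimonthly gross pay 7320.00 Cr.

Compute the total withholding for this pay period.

Territorial Income Tax: taxable = 7320.00 Cr − 4×520.00 Cr = 5240.00 Cr
  436.80 Cr + 15.93% × (5240.00 Cr − 4200.00 Cr) = 436.80 Cr + 15.93% × 1040.00 Cr = 602.47 Cr
Pension Levy: 2.1% × 7320.00 Cr = 153.72 Cr
Total: 602.47 Cr + 153.72 Cr = 756.19 Cr

756.19 Cr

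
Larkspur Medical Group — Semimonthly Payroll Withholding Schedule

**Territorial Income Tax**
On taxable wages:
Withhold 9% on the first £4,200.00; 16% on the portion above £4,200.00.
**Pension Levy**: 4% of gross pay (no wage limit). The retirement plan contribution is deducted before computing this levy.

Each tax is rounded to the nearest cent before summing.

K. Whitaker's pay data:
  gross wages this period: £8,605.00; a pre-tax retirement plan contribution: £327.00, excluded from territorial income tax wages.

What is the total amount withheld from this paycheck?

Territorial Income Tax: taxable = £8,605.00 − £327.00 = £8,278.00
  £378.00 + 16% × (£8,278.00 − £4,200.00) = £378.00 + 16% × £4,078.00 = £1,030.48
Pension Levy: 4% × £8,278.00 = £331.12
Total: £1,030.48 + £331.12 = £1,361.60

£1,361.60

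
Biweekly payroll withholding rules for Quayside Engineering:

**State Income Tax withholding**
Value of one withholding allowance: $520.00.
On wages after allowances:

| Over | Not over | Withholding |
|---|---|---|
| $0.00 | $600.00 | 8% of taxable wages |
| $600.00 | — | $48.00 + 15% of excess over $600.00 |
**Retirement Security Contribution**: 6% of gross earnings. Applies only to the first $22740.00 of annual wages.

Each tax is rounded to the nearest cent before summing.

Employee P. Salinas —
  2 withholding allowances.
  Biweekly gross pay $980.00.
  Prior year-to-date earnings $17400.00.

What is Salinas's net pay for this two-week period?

State Income Tax: taxable = $980.00 − 2×$520.00 = $-60.00
  Taxable ≤ 0 → $0.00
Retirement Security Contribution: 6% × $980.00 = $58.80
Total withheld: $0.00 + $58.80 = $58.80
Net pay: $980.00 − $58.80 = $921.20

$921.20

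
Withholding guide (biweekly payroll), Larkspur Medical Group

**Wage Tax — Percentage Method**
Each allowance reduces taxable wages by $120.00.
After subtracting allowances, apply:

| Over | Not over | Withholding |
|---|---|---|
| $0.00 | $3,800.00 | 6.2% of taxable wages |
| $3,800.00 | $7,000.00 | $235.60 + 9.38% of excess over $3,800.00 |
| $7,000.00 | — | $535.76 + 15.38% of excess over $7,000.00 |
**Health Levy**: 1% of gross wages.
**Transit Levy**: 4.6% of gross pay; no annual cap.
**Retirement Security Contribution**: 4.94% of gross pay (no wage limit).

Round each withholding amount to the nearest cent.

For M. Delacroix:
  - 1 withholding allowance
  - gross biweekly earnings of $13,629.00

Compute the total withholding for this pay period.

Wage Tax: taxable = $13,629.00 − 1×$120.00 = $13,509.00
  $535.76 + 15.38% × ($13,509.00 − $7,000.00) = $535.76 + 15.38% × $6,509.00 = $1,536.84
Health Levy: 1% × $13,629.00 = $136.29
Transit Levy: 4.6% × $13,629.00 = $626.93
Retirement Security Contribution: 4.94% × $13,629.00 = $673.27
Total: $1,536.84 + $136.29 + $626.93 + $673.27 = $2,973.33

$2,973.33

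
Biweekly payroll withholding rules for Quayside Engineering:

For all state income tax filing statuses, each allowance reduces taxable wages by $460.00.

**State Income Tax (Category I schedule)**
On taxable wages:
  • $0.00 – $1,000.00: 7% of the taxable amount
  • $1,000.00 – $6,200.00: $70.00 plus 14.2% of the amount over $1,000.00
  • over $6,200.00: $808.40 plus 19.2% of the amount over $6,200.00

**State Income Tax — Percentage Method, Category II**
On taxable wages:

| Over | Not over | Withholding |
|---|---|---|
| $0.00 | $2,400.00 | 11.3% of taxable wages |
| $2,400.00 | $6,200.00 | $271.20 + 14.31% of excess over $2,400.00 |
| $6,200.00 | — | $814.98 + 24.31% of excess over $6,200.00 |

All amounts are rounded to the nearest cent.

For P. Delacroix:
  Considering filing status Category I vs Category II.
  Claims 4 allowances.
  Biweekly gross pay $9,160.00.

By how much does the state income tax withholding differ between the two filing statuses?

$63.81

State Income Tax (Category I): taxable = $9,160.00 − 4×$460.00 = $7,320.00
  $808.40 + 19.2% × ($7,320.00 − $6,200.00) = $808.40 + 19.2% × $1,120.00 = $1,023.44
State Income Tax (Category II): taxable = $9,160.00 − 4×$460.00 = $7,320.00
  $814.98 + 24.31% × ($7,320.00 − $6,200.00) = $814.98 + 24.31% × $1,120.00 = $1,087.25
Difference: |$1,023.44 − $1,087.25| = $63.81 (higher under Category II)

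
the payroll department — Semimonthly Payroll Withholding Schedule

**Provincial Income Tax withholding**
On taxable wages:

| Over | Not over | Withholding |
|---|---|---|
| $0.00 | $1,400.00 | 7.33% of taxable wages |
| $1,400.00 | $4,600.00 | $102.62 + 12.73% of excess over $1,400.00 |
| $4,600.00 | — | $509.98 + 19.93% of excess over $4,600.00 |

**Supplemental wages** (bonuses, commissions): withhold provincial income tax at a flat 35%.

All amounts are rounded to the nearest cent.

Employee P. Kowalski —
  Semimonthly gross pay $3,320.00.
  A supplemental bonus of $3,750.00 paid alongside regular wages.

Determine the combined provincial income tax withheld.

Provincial Income Tax: taxable = $3,320.00
  $102.62 + 12.73% × ($3,320.00 − $1,400.00) = $102.62 + 12.73% × $1,920.00 = $347.04
Supplemental (35% flat on bonus): 35% × $3,750.00 = $1,312.50
Total provincial income tax: $347.04 + $1,312.50 = $1,659.54

$1,659.54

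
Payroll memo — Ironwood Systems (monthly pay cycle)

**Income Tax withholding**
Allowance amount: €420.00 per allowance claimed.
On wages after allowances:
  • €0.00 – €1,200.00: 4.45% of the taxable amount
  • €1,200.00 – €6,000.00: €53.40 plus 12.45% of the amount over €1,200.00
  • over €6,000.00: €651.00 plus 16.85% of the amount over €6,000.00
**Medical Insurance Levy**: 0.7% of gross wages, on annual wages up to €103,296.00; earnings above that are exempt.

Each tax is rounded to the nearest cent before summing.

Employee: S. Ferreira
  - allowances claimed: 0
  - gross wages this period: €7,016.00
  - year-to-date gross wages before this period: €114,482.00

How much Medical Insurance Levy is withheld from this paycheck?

€0.00

Medical Insurance Levy: YTD €114,482.00 ≥ cap €103,296.00 → €0.00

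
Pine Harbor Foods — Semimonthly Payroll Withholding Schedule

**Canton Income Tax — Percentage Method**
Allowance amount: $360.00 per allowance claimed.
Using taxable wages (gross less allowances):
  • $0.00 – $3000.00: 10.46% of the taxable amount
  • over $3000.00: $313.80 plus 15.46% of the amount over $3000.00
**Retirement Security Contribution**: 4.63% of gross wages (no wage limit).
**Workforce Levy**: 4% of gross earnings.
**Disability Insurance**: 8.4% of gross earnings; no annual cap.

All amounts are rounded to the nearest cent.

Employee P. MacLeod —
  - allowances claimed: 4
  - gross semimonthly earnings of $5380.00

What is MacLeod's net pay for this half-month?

Canton Income Tax: taxable = $5380.00 − 4×$360.00 = $3940.00
  $313.80 + 15.46% × ($3940.00 − $3000.00) = $313.80 + 15.46% × $940.00 = $459.12
Retirement Security Contribution: 4.63% × $5380.00 = $249.09
Workforce Levy: 4% × $5380.00 = $215.20
Disability Insurance: 8.4% × $5380.00 = $451.92
Total withheld: $459.12 + $249.09 + $215.20 + $451.92 = $1375.33
Net pay: $5380.00 − $1375.33 = $4004.67

$4004.67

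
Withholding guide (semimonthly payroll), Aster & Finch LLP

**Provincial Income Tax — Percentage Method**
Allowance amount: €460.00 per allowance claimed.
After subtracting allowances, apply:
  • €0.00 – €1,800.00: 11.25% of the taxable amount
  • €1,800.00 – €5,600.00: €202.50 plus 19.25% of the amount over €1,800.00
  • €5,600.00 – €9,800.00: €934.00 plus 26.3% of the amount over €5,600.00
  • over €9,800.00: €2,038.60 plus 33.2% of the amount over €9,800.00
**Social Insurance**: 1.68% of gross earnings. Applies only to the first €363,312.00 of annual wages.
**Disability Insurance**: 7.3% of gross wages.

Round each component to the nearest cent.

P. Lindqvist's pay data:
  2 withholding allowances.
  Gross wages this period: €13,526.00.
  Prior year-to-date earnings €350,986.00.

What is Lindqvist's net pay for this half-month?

Provincial Income Tax: taxable = €13,526.00 − 2×€460.00 = €12,606.00
  €2,038.60 + 33.2% × (€12,606.00 − €9,800.00) = €2,038.60 + 33.2% × €2,806.00 = €2,970.19
Social Insurance: cap €363,312.00 − YTD €350,986.00 = €12,326.00 subject; 1.68% × €12,326.00 = €207.08
Disability Insurance: 7.3% × €13,526.00 = €987.40
Total withheld: €2,970.19 + €207.08 + €987.40 = €4,164.67
Net pay: €13,526.00 − €4,164.67 = €9,361.33

€9,361.33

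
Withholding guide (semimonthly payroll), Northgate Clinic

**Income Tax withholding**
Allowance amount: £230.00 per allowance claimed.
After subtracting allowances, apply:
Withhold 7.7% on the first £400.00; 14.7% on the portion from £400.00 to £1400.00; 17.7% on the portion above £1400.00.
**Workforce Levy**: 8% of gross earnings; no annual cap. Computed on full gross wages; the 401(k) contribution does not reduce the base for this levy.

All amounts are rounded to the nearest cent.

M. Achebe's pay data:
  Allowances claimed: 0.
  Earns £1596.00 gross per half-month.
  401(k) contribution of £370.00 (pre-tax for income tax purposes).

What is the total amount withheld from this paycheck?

Income Tax: taxable = £1596.00 − £370.00 = £1226.00
  £30.80 + 14.7% × (£1226.00 − £400.00) = £30.80 + 14.7% × £826.00 = £152.22
Workforce Levy: 8% × £1596.00 = £127.68
Total: £152.22 + £127.68 = £279.90

£279.90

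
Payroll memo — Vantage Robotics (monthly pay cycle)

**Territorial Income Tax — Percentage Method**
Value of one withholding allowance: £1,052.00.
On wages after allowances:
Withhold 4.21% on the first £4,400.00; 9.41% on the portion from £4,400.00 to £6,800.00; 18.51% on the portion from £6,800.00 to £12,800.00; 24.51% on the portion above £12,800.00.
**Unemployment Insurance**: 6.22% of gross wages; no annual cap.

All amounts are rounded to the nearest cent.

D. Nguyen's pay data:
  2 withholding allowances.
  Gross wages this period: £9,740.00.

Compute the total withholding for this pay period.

Territorial Income Tax: taxable = £9,740.00 − 2×£1,052.00 = £7,636.00
  £411.08 + 18.51% × (£7,636.00 − £6,800.00) = £411.08 + 18.51% × £836.00 = £565.82
Unemployment Insurance: 6.22% × £9,740.00 = £605.83
Total: £565.82 + £605.83 = £1,171.65

£1,171.65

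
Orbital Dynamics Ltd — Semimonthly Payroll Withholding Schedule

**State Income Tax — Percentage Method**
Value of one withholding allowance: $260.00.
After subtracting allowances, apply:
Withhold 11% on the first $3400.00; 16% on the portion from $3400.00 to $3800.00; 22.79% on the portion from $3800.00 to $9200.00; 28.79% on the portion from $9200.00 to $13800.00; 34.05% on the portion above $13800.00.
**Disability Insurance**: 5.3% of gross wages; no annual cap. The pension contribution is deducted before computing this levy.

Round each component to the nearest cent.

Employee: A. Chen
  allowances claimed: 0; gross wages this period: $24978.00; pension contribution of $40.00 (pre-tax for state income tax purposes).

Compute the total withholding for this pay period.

State Income Tax: taxable = $24978.00 − $40.00 = $24938.00
  $2993.00 + 34.05% × ($24938.00 − $13800.00) = $2993.00 + 34.05% × $11138.00 = $6785.49
Disability Insurance: 5.3% × $24938.00 = $1321.71
Total: $6785.49 + $1321.71 = $8107.20

$8107.20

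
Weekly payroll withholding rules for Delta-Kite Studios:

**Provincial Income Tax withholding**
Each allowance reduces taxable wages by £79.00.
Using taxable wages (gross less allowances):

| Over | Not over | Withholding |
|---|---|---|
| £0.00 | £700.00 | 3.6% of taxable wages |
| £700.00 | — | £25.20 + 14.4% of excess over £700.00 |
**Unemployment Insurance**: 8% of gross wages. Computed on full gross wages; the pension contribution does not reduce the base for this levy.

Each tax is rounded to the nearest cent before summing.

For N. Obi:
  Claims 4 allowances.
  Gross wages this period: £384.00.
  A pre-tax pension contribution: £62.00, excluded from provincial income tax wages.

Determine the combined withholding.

Provincial Income Tax: taxable = £384.00 − £62.00 − 4×£79.00 = £6.00
  3.6% × £6.00 = £0.22
Unemployment Insurance: 8% × £384.00 = £30.72
Total: £0.22 + £30.72 = £30.94

£30.94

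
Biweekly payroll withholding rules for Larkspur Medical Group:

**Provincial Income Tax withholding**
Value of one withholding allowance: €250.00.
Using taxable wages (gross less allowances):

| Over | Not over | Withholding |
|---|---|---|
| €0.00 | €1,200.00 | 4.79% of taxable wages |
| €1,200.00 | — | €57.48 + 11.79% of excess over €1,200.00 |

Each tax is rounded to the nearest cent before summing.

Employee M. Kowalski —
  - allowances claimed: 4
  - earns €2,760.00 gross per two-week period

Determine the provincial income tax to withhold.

€123.50

Provincial Income Tax: taxable = €2,760.00 − 4×€250.00 = €1,760.00
  €57.48 + 11.79% × (€1,760.00 − €1,200.00) = €57.48 + 11.79% × €560.00 = €123.50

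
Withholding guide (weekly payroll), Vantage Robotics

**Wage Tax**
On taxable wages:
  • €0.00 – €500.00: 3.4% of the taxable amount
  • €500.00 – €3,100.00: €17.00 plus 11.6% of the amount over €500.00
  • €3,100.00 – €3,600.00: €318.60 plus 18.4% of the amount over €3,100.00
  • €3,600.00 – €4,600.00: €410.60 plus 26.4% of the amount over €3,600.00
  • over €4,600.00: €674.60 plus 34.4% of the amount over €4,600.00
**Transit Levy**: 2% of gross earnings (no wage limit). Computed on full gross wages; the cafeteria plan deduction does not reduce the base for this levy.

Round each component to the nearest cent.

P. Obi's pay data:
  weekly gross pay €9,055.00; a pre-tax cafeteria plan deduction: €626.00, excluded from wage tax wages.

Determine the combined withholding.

€2,172.88

Wage Tax: taxable = €9,055.00 − €626.00 = €8,429.00
  €674.60 + 34.4% × (€8,429.00 − €4,600.00) = €674.60 + 34.4% × €3,829.00 = €1,991.78
Transit Levy: 2% × €9,055.00 = €181.10
Total: €1,991.78 + €181.10 = €2,172.88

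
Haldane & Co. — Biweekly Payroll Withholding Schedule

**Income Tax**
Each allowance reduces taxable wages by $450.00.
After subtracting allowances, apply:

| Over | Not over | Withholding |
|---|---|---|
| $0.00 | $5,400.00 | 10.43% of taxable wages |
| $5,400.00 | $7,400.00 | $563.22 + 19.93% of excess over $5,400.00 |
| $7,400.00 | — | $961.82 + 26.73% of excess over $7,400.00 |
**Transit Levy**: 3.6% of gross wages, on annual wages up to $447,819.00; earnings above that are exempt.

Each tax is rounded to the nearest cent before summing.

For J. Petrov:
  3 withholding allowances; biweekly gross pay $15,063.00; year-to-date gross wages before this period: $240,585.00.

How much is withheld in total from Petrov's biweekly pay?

$3,191.55

Income Tax: taxable = $15,063.00 − 3×$450.00 = $13,713.00
  $961.82 + 26.73% × ($13,713.00 − $7,400.00) = $961.82 + 26.73% × $6,313.00 = $2,649.28
Transit Levy: 3.6% × $15,063.00 = $542.27
Total: $2,649.28 + $542.27 = $3,191.55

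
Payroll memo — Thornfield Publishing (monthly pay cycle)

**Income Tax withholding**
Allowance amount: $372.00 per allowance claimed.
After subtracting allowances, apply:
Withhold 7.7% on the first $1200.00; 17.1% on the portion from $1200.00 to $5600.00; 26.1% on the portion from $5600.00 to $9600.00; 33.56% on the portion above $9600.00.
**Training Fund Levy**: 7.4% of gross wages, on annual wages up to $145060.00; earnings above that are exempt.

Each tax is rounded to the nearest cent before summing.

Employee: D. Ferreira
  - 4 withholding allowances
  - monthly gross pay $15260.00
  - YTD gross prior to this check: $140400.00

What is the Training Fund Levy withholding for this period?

Training Fund Levy: cap $145060.00 − YTD $140400.00 = $4660.00 subject; 7.4% × $4660.00 = $344.84

$344.84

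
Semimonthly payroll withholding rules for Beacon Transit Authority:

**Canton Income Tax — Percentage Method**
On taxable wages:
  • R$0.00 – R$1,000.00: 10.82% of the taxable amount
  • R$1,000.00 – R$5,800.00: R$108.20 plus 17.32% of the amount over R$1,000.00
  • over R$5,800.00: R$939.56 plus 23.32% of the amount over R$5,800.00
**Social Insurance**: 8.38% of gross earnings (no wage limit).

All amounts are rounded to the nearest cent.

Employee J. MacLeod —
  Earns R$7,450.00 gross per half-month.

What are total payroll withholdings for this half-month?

Canton Income Tax: taxable = R$7,450.00
  R$939.56 + 23.32% × (R$7,450.00 − R$5,800.00) = R$939.56 + 23.32% × R$1,650.00 = R$1,324.34
Social Insurance: 8.38% × R$7,450.00 = R$624.31
Total: R$1,324.34 + R$624.31 = R$1,948.65

R$1,948.65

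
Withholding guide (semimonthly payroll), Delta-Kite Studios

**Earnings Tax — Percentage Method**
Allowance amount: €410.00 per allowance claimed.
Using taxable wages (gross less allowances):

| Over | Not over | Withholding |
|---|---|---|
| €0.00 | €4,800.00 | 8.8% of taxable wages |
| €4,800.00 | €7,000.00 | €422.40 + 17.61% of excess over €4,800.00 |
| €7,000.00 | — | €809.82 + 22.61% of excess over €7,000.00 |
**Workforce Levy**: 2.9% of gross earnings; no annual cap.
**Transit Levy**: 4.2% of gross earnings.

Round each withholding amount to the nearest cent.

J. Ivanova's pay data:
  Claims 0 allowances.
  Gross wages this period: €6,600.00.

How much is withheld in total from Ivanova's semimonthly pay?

Earnings Tax: taxable = €6,600.00
  €422.40 + 17.61% × (€6,600.00 − €4,800.00) = €422.40 + 17.61% × €1,800.00 = €739.38
Workforce Levy: 2.9% × €6,600.00 = €191.40
Transit Levy: 4.2% × €6,600.00 = €277.20
Total: €739.38 + €191.40 + €277.20 = €1,207.98

€1,207.98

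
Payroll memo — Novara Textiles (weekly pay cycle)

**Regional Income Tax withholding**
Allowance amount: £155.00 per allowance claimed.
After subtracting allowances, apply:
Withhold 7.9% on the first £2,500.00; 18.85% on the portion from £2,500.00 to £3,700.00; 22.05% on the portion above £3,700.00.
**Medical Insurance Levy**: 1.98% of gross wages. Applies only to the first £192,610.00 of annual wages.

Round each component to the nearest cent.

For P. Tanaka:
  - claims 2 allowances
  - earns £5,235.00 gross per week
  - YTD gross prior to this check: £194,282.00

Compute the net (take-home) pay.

Regional Income Tax: taxable = £5,235.00 − 2×£155.00 = £4,925.00
  £423.70 + 22.05% × (£4,925.00 − £3,700.00) = £423.70 + 22.05% × £1,225.00 = £693.81
Medical Insurance Levy: YTD £194,282.00 ≥ cap £192,610.00 → £0.00
Total withheld: £693.81 + £0.00 = £693.81
Net pay: £5,235.00 − £693.81 = £4,541.19

£4,541.19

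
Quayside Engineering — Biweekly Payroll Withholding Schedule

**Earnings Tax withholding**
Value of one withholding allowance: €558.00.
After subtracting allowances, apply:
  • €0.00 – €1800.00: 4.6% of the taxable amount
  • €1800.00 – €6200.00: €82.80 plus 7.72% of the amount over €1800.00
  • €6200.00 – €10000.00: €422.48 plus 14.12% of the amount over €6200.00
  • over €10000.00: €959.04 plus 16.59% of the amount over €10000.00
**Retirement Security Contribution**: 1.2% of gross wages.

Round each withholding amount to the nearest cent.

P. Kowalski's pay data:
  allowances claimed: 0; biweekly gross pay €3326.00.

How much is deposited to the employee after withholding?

€3085.48

Earnings Tax: taxable = €3326.00
  €82.80 + 7.72% × (€3326.00 − €1800.00) = €82.80 + 7.72% × €1526.00 = €200.61
Retirement Security Contribution: 1.2% × €3326.00 = €39.91
Total withheld: €200.61 + €39.91 = €240.52
Net pay: €3326.00 − €240.52 = €3085.48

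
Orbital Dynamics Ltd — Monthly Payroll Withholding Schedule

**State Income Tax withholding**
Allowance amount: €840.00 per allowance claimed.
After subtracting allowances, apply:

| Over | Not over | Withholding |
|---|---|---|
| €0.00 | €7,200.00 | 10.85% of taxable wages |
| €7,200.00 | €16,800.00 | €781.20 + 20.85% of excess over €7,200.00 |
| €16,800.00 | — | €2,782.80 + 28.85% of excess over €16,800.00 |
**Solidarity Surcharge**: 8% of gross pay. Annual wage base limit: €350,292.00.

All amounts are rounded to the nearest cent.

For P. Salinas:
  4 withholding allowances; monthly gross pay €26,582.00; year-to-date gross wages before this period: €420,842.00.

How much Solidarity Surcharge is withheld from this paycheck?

Solidarity Surcharge: YTD €420,842.00 ≥ cap €350,292.00 → €0.00

€0.00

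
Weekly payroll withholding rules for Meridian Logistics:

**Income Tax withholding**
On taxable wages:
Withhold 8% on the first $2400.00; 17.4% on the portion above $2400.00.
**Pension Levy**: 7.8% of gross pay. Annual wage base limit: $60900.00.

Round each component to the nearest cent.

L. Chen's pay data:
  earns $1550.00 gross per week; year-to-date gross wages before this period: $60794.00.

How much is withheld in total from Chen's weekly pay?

Income Tax: taxable = $1550.00
  8% × $1550.00 = $124.00
Pension Levy: cap $60900.00 − YTD $60794.00 = $106.00 subject; 7.8% × $106.00 = $8.27
Total: $124.00 + $8.27 = $132.27

$132.27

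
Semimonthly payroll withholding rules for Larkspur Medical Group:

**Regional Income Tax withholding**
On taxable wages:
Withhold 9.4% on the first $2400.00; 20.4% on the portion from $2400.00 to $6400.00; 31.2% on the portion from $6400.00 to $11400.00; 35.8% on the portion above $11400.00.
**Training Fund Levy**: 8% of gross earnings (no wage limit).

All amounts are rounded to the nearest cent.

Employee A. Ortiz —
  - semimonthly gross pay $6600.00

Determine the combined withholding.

$1632.00

Regional Income Tax: taxable = $6600.00
  $1041.60 + 31.2% × ($6600.00 − $6400.00) = $1041.60 + 31.2% × $200.00 = $1104.00
Training Fund Levy: 8% × $6600.00 = $528.00
Total: $1104.00 + $528.00 = $1632.00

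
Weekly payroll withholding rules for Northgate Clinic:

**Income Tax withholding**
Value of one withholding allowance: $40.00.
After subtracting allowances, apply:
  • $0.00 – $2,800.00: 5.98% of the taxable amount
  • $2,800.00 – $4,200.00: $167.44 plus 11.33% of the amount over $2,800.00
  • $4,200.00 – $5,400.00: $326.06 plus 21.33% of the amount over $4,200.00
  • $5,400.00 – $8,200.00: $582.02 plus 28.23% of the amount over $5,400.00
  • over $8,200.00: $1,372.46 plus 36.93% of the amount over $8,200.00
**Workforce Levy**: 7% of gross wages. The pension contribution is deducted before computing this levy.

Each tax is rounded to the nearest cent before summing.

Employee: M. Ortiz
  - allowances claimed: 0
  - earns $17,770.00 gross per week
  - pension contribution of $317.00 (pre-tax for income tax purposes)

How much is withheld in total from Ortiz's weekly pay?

$6,011.30

Income Tax: taxable = $17,770.00 − $317.00 = $17,453.00
  $1,372.46 + 36.93% × ($17,453.00 − $8,200.00) = $1,372.46 + 36.93% × $9,253.00 = $4,789.59
Workforce Levy: 7% × $17,453.00 = $1,221.71
Total: $4,789.59 + $1,221.71 = $6,011.30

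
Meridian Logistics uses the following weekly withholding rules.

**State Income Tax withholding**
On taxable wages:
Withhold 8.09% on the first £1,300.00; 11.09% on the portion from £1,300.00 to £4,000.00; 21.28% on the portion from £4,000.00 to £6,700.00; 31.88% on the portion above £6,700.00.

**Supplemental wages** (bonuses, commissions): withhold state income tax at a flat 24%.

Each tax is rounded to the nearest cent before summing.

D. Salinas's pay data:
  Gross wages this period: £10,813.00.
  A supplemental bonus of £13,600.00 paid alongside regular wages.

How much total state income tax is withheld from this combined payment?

State Income Tax: taxable = £10,813.00
  £979.16 + 31.88% × (£10,813.00 − £6,700.00) = £979.16 + 31.88% × £4,113.00 = £2,290.38
Supplemental (24% flat on bonus): 24% × £13,600.00 = £3,264.00
Total state income tax: £2,290.38 + £3,264.00 = £5,554.38

£5,554.38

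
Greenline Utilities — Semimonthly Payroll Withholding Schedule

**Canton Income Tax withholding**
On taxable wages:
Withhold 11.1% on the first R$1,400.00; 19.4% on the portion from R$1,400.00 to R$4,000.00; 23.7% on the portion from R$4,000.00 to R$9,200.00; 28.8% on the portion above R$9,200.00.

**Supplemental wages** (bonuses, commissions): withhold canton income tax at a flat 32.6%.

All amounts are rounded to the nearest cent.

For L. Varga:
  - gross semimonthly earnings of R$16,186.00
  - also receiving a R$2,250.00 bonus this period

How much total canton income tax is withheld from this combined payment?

R$4,637.67

Canton Income Tax: taxable = R$16,186.00
  R$1,892.20 + 28.8% × (R$16,186.00 − R$9,200.00) = R$1,892.20 + 28.8% × R$6,986.00 = R$3,904.17
Supplemental (32.6% flat on bonus): 32.6% × R$2,250.00 = R$733.50
Total canton income tax: R$3,904.17 + R$733.50 = R$4,637.67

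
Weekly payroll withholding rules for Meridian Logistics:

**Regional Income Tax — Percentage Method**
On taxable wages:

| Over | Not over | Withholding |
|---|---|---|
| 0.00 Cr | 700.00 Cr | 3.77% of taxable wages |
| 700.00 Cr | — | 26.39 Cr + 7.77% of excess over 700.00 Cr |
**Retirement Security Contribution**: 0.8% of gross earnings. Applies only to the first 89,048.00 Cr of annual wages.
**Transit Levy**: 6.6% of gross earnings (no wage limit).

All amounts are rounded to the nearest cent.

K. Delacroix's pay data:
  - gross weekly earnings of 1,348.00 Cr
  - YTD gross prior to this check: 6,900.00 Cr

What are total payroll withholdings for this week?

Regional Income Tax: taxable = 1,348.00 Cr
  26.39 Cr + 7.77% × (1,348.00 Cr − 700.00 Cr) = 26.39 Cr + 7.77% × 648.00 Cr = 76.74 Cr
Retirement Security Contribution: 0.8% × 1,348.00 Cr = 10.78 Cr
Transit Levy: 6.6% × 1,348.00 Cr = 88.97 Cr
Total: 76.74 Cr + 10.78 Cr + 88.97 Cr = 176.49 Cr

176.49 Cr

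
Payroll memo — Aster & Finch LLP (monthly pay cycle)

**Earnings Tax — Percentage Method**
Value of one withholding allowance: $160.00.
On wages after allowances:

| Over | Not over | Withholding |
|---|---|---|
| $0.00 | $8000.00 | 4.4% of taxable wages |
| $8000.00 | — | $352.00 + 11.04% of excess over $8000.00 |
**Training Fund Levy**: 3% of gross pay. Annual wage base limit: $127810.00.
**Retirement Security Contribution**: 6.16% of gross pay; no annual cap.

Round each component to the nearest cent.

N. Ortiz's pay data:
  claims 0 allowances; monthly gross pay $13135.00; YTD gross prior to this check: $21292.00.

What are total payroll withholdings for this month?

Earnings Tax: taxable = $13135.00
  $352.00 + 11.04% × ($13135.00 − $8000.00) = $352.00 + 11.04% × $5135.00 = $918.90
Training Fund Levy: 3% × $13135.00 = $394.05
Retirement Security Contribution: 6.16% × $13135.00 = $809.12
Total: $918.90 + $394.05 + $809.12 = $2122.07

$2122.07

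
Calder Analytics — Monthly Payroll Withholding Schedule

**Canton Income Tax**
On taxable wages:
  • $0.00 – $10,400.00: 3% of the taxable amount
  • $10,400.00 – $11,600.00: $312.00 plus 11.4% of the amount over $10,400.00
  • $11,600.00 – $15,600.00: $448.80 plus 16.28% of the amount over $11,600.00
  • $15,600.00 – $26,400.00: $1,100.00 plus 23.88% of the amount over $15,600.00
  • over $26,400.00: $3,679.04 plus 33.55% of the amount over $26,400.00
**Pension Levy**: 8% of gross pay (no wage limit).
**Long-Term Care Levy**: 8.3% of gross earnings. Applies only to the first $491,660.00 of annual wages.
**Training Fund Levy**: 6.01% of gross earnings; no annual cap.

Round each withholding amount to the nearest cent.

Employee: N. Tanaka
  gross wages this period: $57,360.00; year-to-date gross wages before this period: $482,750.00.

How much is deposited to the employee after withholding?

Canton Income Tax: taxable = $57,360.00
  $3,679.04 + 33.55% × ($57,360.00 − $26,400.00) = $3,679.04 + 33.55% × $30,960.00 = $14,066.12
Pension Levy: 8% × $57,360.00 = $4,588.80
Long-Term Care Levy: cap $491,660.00 − YTD $482,750.00 = $8,910.00 subject; 8.3% × $8,910.00 = $739.53
Training Fund Levy: 6.01% × $57,360.00 = $3,447.34
Total withheld: $14,066.12 + $4,588.80 + $739.53 + $3,447.34 = $22,841.79
Net pay: $57,360.00 − $22,841.79 = $34,518.21

$34,518.21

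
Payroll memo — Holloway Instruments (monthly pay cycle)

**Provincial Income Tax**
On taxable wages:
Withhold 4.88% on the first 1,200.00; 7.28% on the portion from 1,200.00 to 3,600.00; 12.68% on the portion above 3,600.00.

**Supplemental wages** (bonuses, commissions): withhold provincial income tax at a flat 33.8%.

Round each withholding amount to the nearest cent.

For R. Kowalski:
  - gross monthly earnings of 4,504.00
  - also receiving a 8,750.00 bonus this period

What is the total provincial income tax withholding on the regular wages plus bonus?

Provincial Income Tax: taxable = 4,504.00
  233.28 + 12.68% × (4,504.00 − 3,600.00) = 233.28 + 12.68% × 904.00 = 347.91
Supplemental (33.8% flat on bonus): 33.8% × 8,750.00 = 2,957.50
Total provincial income tax: 347.91 + 2,957.50 = 3,305.41

3,305.41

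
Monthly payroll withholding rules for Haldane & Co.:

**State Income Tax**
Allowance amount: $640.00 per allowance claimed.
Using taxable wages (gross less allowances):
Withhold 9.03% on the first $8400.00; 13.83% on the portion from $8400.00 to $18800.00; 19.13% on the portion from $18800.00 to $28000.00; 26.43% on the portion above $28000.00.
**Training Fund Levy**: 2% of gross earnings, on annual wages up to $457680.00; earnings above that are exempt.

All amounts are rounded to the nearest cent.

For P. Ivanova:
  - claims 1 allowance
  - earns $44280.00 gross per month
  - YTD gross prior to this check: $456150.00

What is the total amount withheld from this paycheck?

$8121.05

State Income Tax: taxable = $44280.00 − 1×$640.00 = $43640.00
  $3956.80 + 26.43% × ($43640.00 − $28000.00) = $3956.80 + 26.43% × $15640.00 = $8090.45
Training Fund Levy: cap $457680.00 − YTD $456150.00 = $1530.00 subject; 2% × $1530.00 = $30.60
Total: $8090.45 + $30.60 = $8121.05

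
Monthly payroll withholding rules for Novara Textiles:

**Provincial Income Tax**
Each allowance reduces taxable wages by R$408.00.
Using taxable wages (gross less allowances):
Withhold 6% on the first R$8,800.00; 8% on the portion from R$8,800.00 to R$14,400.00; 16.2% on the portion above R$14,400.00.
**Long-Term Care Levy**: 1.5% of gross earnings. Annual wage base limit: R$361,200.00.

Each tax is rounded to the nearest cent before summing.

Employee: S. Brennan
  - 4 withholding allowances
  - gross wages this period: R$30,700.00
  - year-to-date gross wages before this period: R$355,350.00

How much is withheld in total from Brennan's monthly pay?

Provincial Income Tax: taxable = R$30,700.00 − 4×R$408.00 = R$29,068.00
  R$976.00 + 16.2% × (R$29,068.00 − R$14,400.00) = R$976.00 + 16.2% × R$14,668.00 = R$3,352.22
Long-Term Care Levy: cap R$361,200.00 − YTD R$355,350.00 = R$5,850.00 subject; 1.5% × R$5,850.00 = R$87.75
Total: R$3,352.22 + R$87.75 = R$3,439.97

R$3,439.97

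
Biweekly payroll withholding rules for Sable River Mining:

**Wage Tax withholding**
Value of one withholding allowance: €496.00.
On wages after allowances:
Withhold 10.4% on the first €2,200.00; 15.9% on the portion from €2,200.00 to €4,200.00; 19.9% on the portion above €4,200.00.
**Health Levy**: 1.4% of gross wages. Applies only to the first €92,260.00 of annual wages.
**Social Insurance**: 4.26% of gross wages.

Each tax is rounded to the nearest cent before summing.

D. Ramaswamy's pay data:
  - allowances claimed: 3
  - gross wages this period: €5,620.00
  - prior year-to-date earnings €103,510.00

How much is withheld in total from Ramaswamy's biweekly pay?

€775.40

Wage Tax: taxable = €5,620.00 − 3×€496.00 = €4,132.00
  €228.80 + 15.9% × (€4,132.00 − €2,200.00) = €228.80 + 15.9% × €1,932.00 = €535.99
Health Levy: YTD €103,510.00 ≥ cap €92,260.00 → €0.00
Social Insurance: 4.26% × €5,620.00 = €239.41
Total: €535.99 + €0.00 + €239.41 = €775.40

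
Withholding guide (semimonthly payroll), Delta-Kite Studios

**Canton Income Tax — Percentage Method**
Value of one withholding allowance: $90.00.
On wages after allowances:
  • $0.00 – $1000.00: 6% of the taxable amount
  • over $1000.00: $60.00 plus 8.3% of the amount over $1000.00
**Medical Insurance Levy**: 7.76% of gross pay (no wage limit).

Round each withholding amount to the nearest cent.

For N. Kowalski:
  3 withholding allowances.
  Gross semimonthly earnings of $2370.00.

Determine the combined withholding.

$335.21

Canton Income Tax: taxable = $2370.00 − 3×$90.00 = $2100.00
  $60.00 + 8.3% × ($2100.00 − $1000.00) = $60.00 + 8.3% × $1100.00 = $151.30
Medical Insurance Levy: 7.76% × $2370.00 = $183.91
Total: $151.30 + $183.91 = $335.21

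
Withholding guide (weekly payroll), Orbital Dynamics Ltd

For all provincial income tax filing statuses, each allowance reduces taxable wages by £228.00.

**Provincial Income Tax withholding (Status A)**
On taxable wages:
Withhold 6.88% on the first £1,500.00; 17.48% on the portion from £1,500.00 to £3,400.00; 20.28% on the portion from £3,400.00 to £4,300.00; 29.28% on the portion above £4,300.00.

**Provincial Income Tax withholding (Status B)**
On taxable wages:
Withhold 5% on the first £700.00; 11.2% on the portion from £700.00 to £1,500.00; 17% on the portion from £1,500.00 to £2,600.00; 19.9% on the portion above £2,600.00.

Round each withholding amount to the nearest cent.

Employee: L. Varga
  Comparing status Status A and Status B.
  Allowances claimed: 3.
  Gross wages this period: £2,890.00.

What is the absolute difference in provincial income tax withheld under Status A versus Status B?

Provincial Income Tax (Status A): taxable = £2,890.00 − 3×£228.00 = £2,206.00
  £103.20 + 17.48% × (£2,206.00 − £1,500.00) = £103.20 + 17.48% × £706.00 = £226.61
Provincial Income Tax (Status B): taxable = £2,890.00 − 3×£228.00 = £2,206.00
  £124.60 + 17% × (£2,206.00 − £1,500.00) = £124.60 + 17% × £706.00 = £244.62
Difference: |£226.61 − £244.62| = £18.01 (higher under Status B)

£18.01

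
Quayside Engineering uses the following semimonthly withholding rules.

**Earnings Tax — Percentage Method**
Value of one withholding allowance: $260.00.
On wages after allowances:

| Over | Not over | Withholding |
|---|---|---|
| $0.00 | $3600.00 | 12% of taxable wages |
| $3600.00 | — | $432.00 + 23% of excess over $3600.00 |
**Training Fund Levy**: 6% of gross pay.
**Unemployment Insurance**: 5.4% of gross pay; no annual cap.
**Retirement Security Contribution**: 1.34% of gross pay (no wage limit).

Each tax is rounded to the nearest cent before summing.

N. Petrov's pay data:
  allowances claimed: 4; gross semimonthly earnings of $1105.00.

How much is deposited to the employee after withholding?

$956.42

Earnings Tax: taxable = $1105.00 − 4×$260.00 = $65.00
  12% × $65.00 = $7.80
Training Fund Levy: 6% × $1105.00 = $66.30
Unemployment Insurance: 5.4% × $1105.00 = $59.67
Retirement Security Contribution: 1.34% × $1105.00 = $14.81
Total withheld: $7.80 + $66.30 + $59.67 + $14.81 = $148.58
Net pay: $1105.00 − $148.58 = $956.42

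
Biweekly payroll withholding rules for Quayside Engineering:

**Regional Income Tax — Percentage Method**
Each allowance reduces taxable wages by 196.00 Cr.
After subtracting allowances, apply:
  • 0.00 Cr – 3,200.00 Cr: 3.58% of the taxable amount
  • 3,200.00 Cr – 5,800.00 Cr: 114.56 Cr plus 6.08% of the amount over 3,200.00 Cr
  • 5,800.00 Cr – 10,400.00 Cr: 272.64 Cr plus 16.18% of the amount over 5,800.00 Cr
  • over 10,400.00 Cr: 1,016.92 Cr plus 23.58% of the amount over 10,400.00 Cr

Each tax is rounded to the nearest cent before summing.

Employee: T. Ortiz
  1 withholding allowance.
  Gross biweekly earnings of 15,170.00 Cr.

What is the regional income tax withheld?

Regional Income Tax: taxable = 15,170.00 Cr − 1×196.00 Cr = 14,974.00 Cr
  1,016.92 Cr + 23.58% × (14,974.00 Cr − 10,400.00 Cr) = 1,016.92 Cr + 23.58% × 4,574.00 Cr = 2,095.47 Cr

2,095.47 Cr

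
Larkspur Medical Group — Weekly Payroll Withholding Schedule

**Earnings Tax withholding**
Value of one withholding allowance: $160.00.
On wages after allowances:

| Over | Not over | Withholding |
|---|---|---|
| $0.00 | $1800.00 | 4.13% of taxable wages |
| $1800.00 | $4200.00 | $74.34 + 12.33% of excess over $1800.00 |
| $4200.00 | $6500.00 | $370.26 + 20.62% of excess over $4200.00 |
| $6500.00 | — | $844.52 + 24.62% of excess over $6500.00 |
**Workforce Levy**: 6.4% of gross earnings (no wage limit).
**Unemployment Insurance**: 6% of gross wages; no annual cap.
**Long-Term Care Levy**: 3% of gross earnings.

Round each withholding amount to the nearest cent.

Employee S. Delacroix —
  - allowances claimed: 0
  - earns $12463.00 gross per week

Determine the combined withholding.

Earnings Tax: taxable = $12463.00
  $844.52 + 24.62% × ($12463.00 − $6500.00) = $844.52 + 24.62% × $5963.00 = $2312.61
Workforce Levy: 6.4% × $12463.00 = $797.63
Unemployment Insurance: 6% × $12463.00 = $747.78
Long-Term Care Levy: 3% × $12463.00 = $373.89
Total: $2312.61 + $797.63 + $747.78 + $373.89 = $4231.91

$4231.91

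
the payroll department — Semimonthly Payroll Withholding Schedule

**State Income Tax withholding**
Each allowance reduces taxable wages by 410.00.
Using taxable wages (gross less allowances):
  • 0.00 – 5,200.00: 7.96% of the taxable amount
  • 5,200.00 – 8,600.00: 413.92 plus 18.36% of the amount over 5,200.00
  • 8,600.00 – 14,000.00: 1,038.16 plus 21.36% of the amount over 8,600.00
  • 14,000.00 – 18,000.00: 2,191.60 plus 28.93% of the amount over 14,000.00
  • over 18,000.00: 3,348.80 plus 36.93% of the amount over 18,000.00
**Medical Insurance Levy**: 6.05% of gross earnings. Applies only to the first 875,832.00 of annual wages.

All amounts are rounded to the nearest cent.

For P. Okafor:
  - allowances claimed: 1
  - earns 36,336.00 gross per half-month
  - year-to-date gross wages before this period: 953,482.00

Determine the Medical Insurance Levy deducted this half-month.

0.00

Medical Insurance Levy: YTD 953,482.00 ≥ cap 875,832.00 → 0.00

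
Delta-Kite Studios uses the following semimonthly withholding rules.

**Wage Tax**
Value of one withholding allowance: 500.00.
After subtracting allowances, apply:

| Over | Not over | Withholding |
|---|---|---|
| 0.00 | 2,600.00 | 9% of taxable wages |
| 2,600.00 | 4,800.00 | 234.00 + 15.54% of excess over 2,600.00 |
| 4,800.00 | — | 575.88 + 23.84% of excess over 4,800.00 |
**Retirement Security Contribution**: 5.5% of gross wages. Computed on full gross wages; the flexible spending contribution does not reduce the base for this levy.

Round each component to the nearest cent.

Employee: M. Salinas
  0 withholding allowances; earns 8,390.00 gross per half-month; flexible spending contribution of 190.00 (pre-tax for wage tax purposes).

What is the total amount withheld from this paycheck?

Wage Tax: taxable = 8,390.00 − 190.00 = 8,200.00
  575.88 + 23.84% × (8,200.00 − 4,800.00) = 575.88 + 23.84% × 3,400.00 = 1,386.44
Retirement Security Contribution: 5.5% × 8,390.00 = 461.45
Total: 1,386.44 + 461.45 = 1,847.89

1,847.89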